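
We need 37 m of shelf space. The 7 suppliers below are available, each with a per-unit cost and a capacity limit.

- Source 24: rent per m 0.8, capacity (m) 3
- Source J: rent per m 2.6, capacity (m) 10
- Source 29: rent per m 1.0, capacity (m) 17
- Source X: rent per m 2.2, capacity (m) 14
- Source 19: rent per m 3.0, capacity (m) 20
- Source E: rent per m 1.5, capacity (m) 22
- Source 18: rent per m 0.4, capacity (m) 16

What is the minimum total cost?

Cheapest first:
Source 18 (0.4): use full 16 ; 21 m to go.
Source 24 (0.8): use full 3 ; 18 m to go.
Take 17 from Source 29 at 1.0 ; need 1 more.
Source E at 1.5: take 1 of its 22 ; requirement met.
Source X, Source J, Source 19: unused.
Cost = 16×0.4 + 3×0.8 + 17×1.0 + 1×1.5 = 27.3.

27.3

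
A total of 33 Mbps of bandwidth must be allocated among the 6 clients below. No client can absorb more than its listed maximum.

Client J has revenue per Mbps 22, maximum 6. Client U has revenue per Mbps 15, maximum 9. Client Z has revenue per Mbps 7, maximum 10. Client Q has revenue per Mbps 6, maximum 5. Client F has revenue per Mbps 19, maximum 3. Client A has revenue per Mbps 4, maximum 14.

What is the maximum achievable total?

Highest revenue per Mbps first: Client J 22 > Client F 19 > Client U 15 > Client Z 7 > Client Q 6 > Client A 4.
Give Client J 6 to hit its cap of 6 — 27 left.
Client F takes 3 to reach its cap of 3 — 24 left.
Give Client U 9 to hit its cap of 9 — 15 left.
Client Z: +10 to 10 (cap) — 5 left.
Client Q takes 5 to reach its cap of 5 — 0 left.
Total = 22×6 + 15×9 + 7×10 + 6×5 + 19×3 = 424.

424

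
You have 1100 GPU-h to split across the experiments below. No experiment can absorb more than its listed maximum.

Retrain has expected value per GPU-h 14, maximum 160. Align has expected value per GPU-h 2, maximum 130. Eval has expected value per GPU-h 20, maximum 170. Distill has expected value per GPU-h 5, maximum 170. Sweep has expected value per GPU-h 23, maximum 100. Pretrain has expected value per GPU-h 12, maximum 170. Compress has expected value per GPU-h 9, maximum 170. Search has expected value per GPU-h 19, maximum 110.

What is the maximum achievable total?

Order the experiments by expected value per GPU-h: Sweep 23 > Eval 20 > Search 19 > Retrain 14 > Pretrain 12 > Compress 9 > Distill 5 > Align 2.
Give Sweep 100 to hit its cap of 100 ; 1000 left.
Give Eval 170 to hit its cap of 170 ; 830 left.
Give Search 110 to hit its cap of 110 ; 720 left.
Retrain takes 160 to reach its cap of 160 ; 560 left.
Give Pretrain 170 to hit its cap of 170 ; 390 left.
Give Compress 170 to hit its cap of 170 ; 220 left.
Distill takes 170 to reach its cap of 170 ; 50 left.
Align has room for 130 but only 50 remain, so it gets 50.
Total = 14×160 + 2×50 + 20×170 + 5×170 + 23×100 + 12×170 + 9×170 + 19×110 = 14550.

14550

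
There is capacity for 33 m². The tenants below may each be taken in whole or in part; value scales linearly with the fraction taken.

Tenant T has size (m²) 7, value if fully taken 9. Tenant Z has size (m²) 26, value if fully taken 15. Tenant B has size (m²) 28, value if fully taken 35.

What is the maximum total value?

41.5

Sort by value density: Tenant T 9/7≈1.29, Tenant B 35/28≈1.25, Tenant Z 15/26≈0.577.
Tenant T: take in full, 7 m² for value 9 ; 26 left.
26 m² left: a 26/28 share of Tenant B gives 35×26/28 = 32.5.
Total value = 41.5.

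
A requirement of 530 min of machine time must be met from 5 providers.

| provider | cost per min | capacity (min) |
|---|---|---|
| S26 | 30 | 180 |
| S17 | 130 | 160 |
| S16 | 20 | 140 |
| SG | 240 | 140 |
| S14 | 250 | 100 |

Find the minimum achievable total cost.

Use providers in increasing cost order.
S16 at 20: take all 140 min → 390 still needed.
S26 (30): use full 180 → 210 min to go.
S17 at 130: take all 160 min → 50 still needed.
Take 50 from SG at 240 to finish.
S14: unused.
Cost = 140×20 + 180×30 + 160×130 + 50×240 = 41000.

41000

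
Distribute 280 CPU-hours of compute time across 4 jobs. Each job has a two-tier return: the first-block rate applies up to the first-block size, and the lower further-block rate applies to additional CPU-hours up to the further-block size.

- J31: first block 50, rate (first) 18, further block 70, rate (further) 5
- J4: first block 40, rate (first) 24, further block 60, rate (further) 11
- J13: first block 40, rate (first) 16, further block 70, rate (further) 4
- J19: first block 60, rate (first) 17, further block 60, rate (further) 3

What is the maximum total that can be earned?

Treat each block as its own option and order by rate: J4/tier1 24 > J31/tier1 18 > J19/tier1 17 > J13/tier1 16 > J4/tier2 11 > J31/tier2 5 > J13/tier2 4 > J19/tier2 3.
J4/tier1 (24): +40 → 240 left.
J31/tier1 (18): +50 → 190 left.
J19 tier1 at 17: fill all 60 → 130 left.
J13 tier1 at 16: fill all 40 → 90 left.
J4 tier2 at 11: fill all 60 → 30 left.
J31 tier2 at 5: only 30 left, fill 30.
Total = 24×40 + 18×50 + 17×60 + 16×40 + 11×60 + 5×30 = 4330.

4330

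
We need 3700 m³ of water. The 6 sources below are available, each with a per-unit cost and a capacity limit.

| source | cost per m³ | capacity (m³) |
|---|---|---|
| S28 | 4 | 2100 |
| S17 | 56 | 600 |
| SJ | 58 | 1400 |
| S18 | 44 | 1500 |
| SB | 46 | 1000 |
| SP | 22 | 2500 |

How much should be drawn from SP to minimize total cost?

1600

Cheapest first:
S28 at 4: take all 2100 m³ — 1600 still needed.
SP (22): take the remaining 1600 — done.
S18, SB, S17, SJ: unused.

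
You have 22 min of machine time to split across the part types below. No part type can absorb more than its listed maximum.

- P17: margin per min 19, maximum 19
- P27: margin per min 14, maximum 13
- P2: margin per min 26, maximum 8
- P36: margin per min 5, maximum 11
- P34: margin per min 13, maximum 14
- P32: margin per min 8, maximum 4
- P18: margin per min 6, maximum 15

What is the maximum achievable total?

Highest margin per min first: P2 26 > P17 19 > P27 14 > P34 13 > P32 8 > P18 6 > P36 5.
Give P2 8 to hit its cap of 8 → 14 left.
Only 14 left; P17 takes them to reach 14.
Total = 19×14 + 26×8 = 474.

474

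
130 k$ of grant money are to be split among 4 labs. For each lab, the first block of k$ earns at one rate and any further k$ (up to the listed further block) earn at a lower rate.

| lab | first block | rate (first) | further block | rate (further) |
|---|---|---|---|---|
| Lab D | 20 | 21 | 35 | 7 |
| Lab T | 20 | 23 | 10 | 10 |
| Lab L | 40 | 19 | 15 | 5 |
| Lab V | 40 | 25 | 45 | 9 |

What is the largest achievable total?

Order all 8 blocks by rate: Lab V/T1 25 > Lab T/T1 23 > Lab D/T1 21 > Lab L/T1 19 > Lab T/T2 10 > Lab V/T2 9 > Lab D/T2 7 > Lab L/T2 5.
Lab V/T1 (25): +40 ; 90 left.
Fill Lab T T1 block (20 at 23) ; 70 left.
Lab D/T1 (21): +20 ; 50 left.
Fill Lab L T1 block (40 at 19) ; 10 left.
Lab T/T2 (10): +10 ; 0 left.
Total = 25×40 + 23×20 + 21×20 + 19×40 + 10×10 = 2740.

2740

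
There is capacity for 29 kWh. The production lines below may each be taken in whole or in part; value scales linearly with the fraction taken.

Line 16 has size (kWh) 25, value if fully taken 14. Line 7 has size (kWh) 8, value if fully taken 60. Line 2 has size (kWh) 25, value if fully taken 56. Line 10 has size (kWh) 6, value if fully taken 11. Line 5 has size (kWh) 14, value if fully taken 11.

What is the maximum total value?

Best value per unit of size first: Line 7 60/8≈7.5, Line 2 56/25≈2.24, Line 10 11/6≈1.83, Line 5 11/14≈0.786, Line 16 14/25≈0.56.
Take all of Line 7 (8 kWh, value 60) — 21 kWh left.
Fill the last 21 kWh with part of Line 2: 21/25 of it earns 47.04.
Total value = 107.04.

107.04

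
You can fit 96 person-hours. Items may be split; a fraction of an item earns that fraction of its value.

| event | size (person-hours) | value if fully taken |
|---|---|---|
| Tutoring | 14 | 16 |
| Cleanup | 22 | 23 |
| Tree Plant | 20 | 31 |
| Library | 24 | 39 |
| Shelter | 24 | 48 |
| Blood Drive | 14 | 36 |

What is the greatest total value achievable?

170

Best value per unit of size first: Blood Drive 36/14≈2.57, Shelter 48/24≈2, Library 39/24≈1.62, Tree Plant 31/20≈1.55, Tutoring 16/14≈1.14, Cleanup 23/22≈1.05.
Blood Drive: take in full, 14 person-hours for value 36 — 82 left.
All 24 person-hours of Shelter fit (value 48) — 58 remain.
All 24 person-hours of Library fit (value 39) — 34 remain.
Take all of Tree Plant (20 person-hours, value 31) — 14 person-hours left.
Tutoring: take in full, 14 person-hours for value 16 — 0 left.
Total value = 170.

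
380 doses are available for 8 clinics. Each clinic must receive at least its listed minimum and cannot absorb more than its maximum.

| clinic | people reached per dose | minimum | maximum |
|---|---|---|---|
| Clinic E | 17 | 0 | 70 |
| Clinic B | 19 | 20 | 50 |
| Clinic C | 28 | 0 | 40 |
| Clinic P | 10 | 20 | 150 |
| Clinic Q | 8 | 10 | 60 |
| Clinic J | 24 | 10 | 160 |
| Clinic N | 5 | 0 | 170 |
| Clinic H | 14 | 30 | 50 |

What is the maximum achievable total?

Meeting every minimum uses 0+20+0+20+10+10+0+30 = 90 doses, leaving 290.
Highest people reached per dose first: Clinic C 28 > Clinic J 24 > Clinic B 19 > Clinic E 17 > Clinic H 14 > Clinic P 10 > Clinic Q 8 > Clinic N 5.
Give Clinic C 40 more to hit its cap of 40 ; 250 left.
Clinic J takes 150 more to reach its cap of 160 ; 100 left.
Give Clinic B 30 more to hit its cap of 50 ; 70 left.
Clinic E: +70 to 70 (cap) ; 0 left.
Total = 17×70 + 19×50 + 28×40 + 10×20 + 8×10 + 24×160 + 14×30 = 7800.

7800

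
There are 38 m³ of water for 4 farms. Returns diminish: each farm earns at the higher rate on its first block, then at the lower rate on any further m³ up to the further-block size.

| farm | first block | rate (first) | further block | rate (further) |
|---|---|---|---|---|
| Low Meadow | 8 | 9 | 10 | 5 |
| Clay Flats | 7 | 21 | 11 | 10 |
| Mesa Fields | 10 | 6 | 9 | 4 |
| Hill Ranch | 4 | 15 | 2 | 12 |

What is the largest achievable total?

449

Rank every tier by rate: Clay Flats/T1 21 > Hill Ranch/T1 15 > Hill Ranch/T2 12 > Clay Flats/T2 10 > Low Meadow/T1 9 > Mesa Fields/T1 6 > Low Meadow/T2 5 > Mesa Fields/T2 4.
Clay Flats/T1 (21): +7 ; 31 left.
Hill Ranch T1 at 15: fill all 4 ; 27 left.
Hill Ranch T2 at 12: fill all 2 ; 25 left.
Fill Clay Flats T2 block (11 at 10) ; 14 left.
Fill Low Meadow T1 block (8 at 9) ; 6 left.
Mesa Fields/T1: +6 of 10 at 6; pool empty.
Total = 21×7 + 15×4 + 12×2 + 10×11 + 9×8 + 6×6 = 449.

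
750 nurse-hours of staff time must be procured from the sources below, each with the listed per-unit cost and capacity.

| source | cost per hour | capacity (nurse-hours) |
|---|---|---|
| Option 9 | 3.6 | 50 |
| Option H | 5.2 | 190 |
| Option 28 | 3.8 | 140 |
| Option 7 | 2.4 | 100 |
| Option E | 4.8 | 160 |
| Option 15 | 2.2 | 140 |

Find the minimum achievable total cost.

Cheapest first:
Option 15 (2.2): use full 140 — 610 nurse-hours to go.
Take 100 from Option 7 at 2.4 — need 510 more.
Option 9 (3.6): use full 50 — 460 nurse-hours to go.
Option 28 (3.8): use full 140 — 320 nurse-hours to go.
Option E at 4.8: take all 160 nurse-hours — 160 still needed.
Option H (5.2): take the remaining 160 — done.
Cost = 140×2.2 + 100×2.4 + 50×3.6 + 140×3.8 + 160×4.8 + 160×5.2 = 2860.

2860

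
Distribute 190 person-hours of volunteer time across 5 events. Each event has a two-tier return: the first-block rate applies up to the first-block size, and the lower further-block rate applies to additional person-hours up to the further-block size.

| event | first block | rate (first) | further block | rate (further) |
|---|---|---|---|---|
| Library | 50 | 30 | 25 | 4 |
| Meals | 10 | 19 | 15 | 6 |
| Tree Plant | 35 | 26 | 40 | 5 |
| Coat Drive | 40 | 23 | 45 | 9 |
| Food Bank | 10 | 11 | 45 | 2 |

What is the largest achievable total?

4035

Order all 10 blocks by rate: Library/tier1 30 > Tree Plant/tier1 26 > Coat Drive/tier1 23 > Meals/tier1 19 > Food Bank/tier1 11 > Coat Drive/tier2 9 > Meals/tier2 6 > Tree Plant/tier2 5 > Library/tier2 4 > Food Bank/tier2 2.
Library/tier1 (30): +50 ; 140 left.
Tree Plant tier1 at 26: fill all 35 ; 105 left.
Fill Coat Drive tier1 block (40 at 23) ; 65 left.
Meals tier1 at 19: fill all 10 ; 55 left.
Food Bank/tier1 (11): +10 ; 45 left.
Fill Coat Drive tier2 block (45 at 9) ; 0 left.
Total = 30×50 + 26×35 + 23×40 + 19×10 + 11×10 + 9×45 = 4035.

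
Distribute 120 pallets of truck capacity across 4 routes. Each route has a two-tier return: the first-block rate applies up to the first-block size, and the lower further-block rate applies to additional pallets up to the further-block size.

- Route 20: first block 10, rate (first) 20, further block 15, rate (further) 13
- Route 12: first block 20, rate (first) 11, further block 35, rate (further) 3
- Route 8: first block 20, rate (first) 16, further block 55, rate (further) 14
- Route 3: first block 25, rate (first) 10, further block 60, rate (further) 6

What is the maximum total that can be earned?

Rank every tier by rate: Route 20/first 20 > Route 8/first 16 > Route 8/second 14 > Route 20/second 13 > Route 12/first 11 > Route 3/first 10 > Route 3/second 6 > Route 12/second 3.
Fill Route 20 first block (10 at 20) — 110 left.
Fill Route 8 first block (20 at 16) — 90 left.
Route 8 second at 14: fill all 55 — 35 left.
Fill Route 20 second block (15 at 13) — 20 left.
Fill Route 12 first block (20 at 11) — 0 left.
Total = 20×10 + 16×20 + 14×55 + 13×15 + 11×20 = 1705.

1705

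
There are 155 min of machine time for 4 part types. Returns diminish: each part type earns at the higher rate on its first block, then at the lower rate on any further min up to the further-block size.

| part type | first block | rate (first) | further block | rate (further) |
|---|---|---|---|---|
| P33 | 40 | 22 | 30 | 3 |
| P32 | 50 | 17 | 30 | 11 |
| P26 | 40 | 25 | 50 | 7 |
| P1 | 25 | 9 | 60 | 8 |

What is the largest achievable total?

Order all 8 blocks by rate: P26/tier1 25 > P33/tier1 22 > P32/tier1 17 > P32/tier2 11 > P1/tier1 9 > P1/tier2 8 > P26/tier2 7 > P33/tier2 3.
P26 tier1 at 25: fill all 40 ; 115 left.
Fill P33 tier1 block (40 at 22) ; 75 left.
Fill P32 tier1 block (50 at 17) ; 25 left.
P32 tier2 at 11: only 25 left, fill 25.
Total = 25×40 + 22×40 + 17×50 + 11×25 = 3005.

3005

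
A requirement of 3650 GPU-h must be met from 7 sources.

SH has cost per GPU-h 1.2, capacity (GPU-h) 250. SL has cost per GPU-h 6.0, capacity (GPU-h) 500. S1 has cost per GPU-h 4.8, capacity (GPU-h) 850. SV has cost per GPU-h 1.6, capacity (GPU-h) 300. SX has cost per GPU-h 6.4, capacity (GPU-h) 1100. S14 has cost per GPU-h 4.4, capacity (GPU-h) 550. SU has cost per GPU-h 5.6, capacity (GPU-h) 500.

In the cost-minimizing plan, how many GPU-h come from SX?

Use sources in increasing cost order.
SH at 1.2: take all 250 GPU-h — 3400 still needed.
SV at 1.6: take all 300 GPU-h — 3100 still needed.
Take 550 from S14 at 4.4 — need 2550 more.
S1 (4.8): use full 850 — 1700 GPU-h to go.
Take 500 from SU at 5.6 — need 1200 more.
SL (6.0): use full 500 — 700 GPU-h to go.
SX at 6.4: take 700 of its 1100 — requirement met.

700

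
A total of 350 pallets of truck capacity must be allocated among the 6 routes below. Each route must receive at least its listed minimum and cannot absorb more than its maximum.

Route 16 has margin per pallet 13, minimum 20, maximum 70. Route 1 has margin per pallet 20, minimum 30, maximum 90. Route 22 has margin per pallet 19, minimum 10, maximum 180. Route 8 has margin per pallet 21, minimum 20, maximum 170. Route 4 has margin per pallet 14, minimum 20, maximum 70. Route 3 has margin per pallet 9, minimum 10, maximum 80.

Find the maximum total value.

Meeting every minimum uses 20+30+10+20+20+10 = 110 pallets, leaving 240.
Order the routes by margin per pallet: Route 8 21 > Route 1 20 > Route 22 19 > Route 4 14 > Route 16 13 > Route 3 9.
Give Route 8 150 more to hit its cap of 170 ; 90 left.
Give Route 1 60 more to hit its cap of 90 ; 30 left.
Route 22: +30 (room for 170) → 40. Pool exhausted.
Total = 13×20 + 20×90 + 19×40 + 21×170 + 14×20 + 9×10 = 6760.

6760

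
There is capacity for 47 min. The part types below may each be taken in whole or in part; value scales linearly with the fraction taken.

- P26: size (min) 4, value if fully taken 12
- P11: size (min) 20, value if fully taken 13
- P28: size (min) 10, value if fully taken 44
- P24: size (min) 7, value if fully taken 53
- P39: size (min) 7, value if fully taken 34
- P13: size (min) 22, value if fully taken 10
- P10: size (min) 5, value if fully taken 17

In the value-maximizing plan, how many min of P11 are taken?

Rank by value-to-size ratio: P24 53/7≈7.57, P39 34/7≈4.86, P28 44/10≈4.4, P10 17/5≈3.4, P26 12/4≈3, P11 13/20≈0.65, P13 10/22≈0.455.
Take all of P24 (7 min, value 53) → 40 min left.
P39: take in full, 7 min for value 34 → 33 left.
P28: take in full, 10 min for value 44 → 23 left.
P10: take in full, 5 min for value 17 → 18 left.
Take all of P26 (4 min, value 12) → 14 min left.
Only 14 min remain; take 14/20 of P11 for value 13×14/20 = 9.1.

14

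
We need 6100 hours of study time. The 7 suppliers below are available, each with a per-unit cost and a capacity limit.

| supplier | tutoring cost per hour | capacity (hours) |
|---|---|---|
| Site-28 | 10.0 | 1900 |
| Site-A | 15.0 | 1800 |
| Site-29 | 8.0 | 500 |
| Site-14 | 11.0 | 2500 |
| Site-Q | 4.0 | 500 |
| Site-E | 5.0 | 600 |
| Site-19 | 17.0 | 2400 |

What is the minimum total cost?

Fill from the cheapest supplier first.
Site-Q at 4.0: take all 500 hours — 5600 still needed.
Site-E at 5.0: take all 600 hours — 5000 still needed.
Take 500 from Site-29 at 8.0 — need 4500 more.
Take 1900 from Site-28 at 10.0 — need 2600 more.
Take 2500 from Site-14 at 11.0 — need 100 more.
Site-A at 15.0: take 100 of its 1800 — requirement met.
Site-19: unused.
Cost = 500×4.0 + 600×5.0 + 500×8.0 + 1900×10.0 + 2500×11.0 + 100×15.0 = 57000.

57000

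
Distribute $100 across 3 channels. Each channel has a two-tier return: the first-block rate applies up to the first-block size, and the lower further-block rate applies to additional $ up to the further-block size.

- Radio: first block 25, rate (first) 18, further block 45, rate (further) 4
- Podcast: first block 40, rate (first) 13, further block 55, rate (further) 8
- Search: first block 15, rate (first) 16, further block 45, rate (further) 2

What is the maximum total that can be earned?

1370

Rank every tier by rate: Radio/first 18 > Search/first 16 > Podcast/first 13 > Podcast/second 8 > Radio/second 4 > Search/second 2.
Radio/first (18): +25 → 75 left.
Fill Search first block (15 at 16) → 60 left.
Fill Podcast first block (40 at 13) → 20 left.
Podcast second at 8: only 20 left, fill 20.
Total = 18×25 + 16×15 + 13×40 + 8×20 = 1370.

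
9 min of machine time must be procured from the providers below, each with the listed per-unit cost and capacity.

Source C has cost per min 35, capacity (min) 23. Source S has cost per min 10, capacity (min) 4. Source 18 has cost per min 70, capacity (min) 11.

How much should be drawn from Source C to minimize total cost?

5

Use providers in increasing cost order.
Source S (10): use full 4 — 5 min to go.
Take 5 from Source C at 35 to finish.
Source 18: unused.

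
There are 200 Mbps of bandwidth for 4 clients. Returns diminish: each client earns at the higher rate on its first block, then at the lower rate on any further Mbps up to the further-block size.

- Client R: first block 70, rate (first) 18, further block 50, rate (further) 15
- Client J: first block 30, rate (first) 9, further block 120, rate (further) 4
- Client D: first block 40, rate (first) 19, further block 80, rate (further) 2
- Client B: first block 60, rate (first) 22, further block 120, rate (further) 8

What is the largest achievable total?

Rank every tier by rate: Client B/T1 22 > Client D/T1 19 > Client R/T1 18 > Client R/T2 15 > Client J/T1 9 > Client B/T2 8 > Client J/T2 4 > Client D/T2 2.
Client B T1 at 22: fill all 60 ; 140 left.
Fill Client D T1 block (40 at 19) ; 100 left.
Client R T1 at 18: fill all 70 ; 30 left.
Client R T2 at 15: only 30 left, fill 30.
Total = 22×60 + 19×40 + 18×70 + 15×30 = 3790.

3790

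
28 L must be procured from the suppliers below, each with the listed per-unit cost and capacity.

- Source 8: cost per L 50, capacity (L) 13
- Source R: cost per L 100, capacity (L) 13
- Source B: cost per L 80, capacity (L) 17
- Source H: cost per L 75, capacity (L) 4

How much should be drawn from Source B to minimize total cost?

Cheapest first:
Take 13 from Source 8 at 50 → need 15 more.
Source H at 75: take all 4 L → 11 still needed.
Take 11 from Source B at 80 to finish.
Source R: unused.

11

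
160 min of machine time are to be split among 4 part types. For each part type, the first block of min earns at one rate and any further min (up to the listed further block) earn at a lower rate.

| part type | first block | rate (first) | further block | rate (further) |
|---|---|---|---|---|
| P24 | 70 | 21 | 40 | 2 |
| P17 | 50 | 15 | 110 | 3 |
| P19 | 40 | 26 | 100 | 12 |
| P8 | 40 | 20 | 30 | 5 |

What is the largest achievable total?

Order all 8 blocks by rate: P19/first 26 > P24/first 21 > P8/first 20 > P17/first 15 > P19/second 12 > P8/second 5 > P17/second 3 > P24/second 2.
P19 first at 26: fill all 40 ; 120 left.
P24 first at 21: fill all 70 ; 50 left.
Fill P8 first block (40 at 20) ; 10 left.
P17 first at 15: only 10 left, fill 10.
Total = 26×40 + 21×70 + 20×40 + 15×10 = 3460.

3460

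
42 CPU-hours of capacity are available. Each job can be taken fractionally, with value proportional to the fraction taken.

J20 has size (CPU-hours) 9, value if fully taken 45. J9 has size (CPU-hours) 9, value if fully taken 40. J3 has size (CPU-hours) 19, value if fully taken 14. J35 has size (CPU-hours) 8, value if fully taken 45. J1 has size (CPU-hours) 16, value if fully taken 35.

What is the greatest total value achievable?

165

Rank by value-to-size ratio: J35 45/8≈5.62, J20 45/9≈5, J9 40/9≈4.44, J1 35/16≈2.19, J3 14/19≈0.737.
All 8 CPU-hours of J35 fit (value 45) ; 34 remain.
All 9 CPU-hours of J20 fit (value 45) ; 25 remain.
Take all of J9 (9 CPU-hours, value 40) ; 16 CPU-hours left.
Take all of J1 (16 CPU-hours, value 35) ; 0 CPU-hours left.
Total value = 165.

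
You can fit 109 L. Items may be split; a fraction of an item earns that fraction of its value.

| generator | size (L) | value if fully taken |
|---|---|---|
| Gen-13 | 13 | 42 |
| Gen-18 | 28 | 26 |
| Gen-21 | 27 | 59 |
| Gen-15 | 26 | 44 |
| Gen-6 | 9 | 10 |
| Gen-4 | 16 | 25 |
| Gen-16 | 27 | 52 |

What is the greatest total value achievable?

222

Sort by value density: Gen-13 42/13≈3.23, Gen-21 59/27≈2.19, Gen-16 52/27≈1.93, Gen-15 44/26≈1.69, Gen-4 25/16≈1.56, Gen-6 10/9≈1.11, Gen-18 26/28≈0.929.
Take all of Gen-13 (13 L, value 42) ; 96 L left.
Gen-21: take in full, 27 L for value 59 ; 69 left.
Take all of Gen-16 (27 L, value 52) ; 42 L left.
Gen-15: take in full, 26 L for value 44 ; 16 left.
Gen-4: take in full, 16 L for value 25 ; 0 left.
Total value = 222.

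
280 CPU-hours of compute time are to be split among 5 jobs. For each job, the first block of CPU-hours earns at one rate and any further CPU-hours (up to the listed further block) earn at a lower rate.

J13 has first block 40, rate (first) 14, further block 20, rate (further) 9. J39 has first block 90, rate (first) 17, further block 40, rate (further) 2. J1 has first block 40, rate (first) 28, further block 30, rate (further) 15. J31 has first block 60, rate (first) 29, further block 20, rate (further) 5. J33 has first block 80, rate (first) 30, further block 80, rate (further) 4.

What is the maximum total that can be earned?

6940

Rank every tier by rate: J33/tier1 30 > J31/tier1 29 > J1/tier1 28 > J39/tier1 17 > J1/tier2 15 > J13/tier1 14 > J13/tier2 9 > J31/tier2 5 > J33/tier2 4 > J39/tier2 2.
J33 tier1 at 30: fill all 80 → 200 left.
Fill J31 tier1 block (60 at 29) → 140 left.
J1/tier1 (28): +40 → 100 left.
J39 tier1 at 17: fill all 90 → 10 left.
10 remain; put them into J1 tier2 at 15.
Total = 30×80 + 29×60 + 28×40 + 17×90 + 15×10 = 6940.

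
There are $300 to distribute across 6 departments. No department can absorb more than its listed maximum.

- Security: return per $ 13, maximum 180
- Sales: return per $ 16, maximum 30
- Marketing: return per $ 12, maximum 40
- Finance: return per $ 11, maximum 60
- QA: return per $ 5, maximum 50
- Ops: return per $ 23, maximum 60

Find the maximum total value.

Highest return per $ first: Ops 23 > Sales 16 > Security 13 > Marketing 12 > Finance 11 > QA 5.
Give Ops 60 to hit its cap of 60 ; 240 left.
Sales: +30 to 30 (cap) ; 210 left.
Security takes 180 to reach its cap of 180 ; 30 left.
Marketing: +30 (room for 40) → 30. Pool exhausted.
Total = 13×180 + 16×30 + 12×30 + 23×60 = 4560.

4560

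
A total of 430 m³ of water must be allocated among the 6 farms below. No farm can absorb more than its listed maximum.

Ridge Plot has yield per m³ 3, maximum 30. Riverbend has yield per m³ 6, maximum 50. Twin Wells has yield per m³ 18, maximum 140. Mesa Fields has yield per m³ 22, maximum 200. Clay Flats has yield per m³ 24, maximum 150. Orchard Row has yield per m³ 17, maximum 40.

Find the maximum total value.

Order the farms by yield per m³: Clay Flats 24 > Mesa Fields 22 > Twin Wells 18 > Orchard Row 17 > Riverbend 6 > Ridge Plot 3.
Give Clay Flats 150 to hit its cap of 150 ; 280 left.
Mesa Fields: +200 to 200 (cap) ; 80 left.
Twin Wells: +80 (room for 140) → 80. Pool exhausted.
Total = 18×80 + 22×200 + 24×150 = 9440.

9440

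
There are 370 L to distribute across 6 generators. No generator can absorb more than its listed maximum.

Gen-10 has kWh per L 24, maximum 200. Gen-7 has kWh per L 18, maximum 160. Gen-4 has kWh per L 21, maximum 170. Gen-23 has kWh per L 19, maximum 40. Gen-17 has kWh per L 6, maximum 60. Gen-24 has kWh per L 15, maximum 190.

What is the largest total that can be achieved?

8370

Rank by kWh per L: Gen-10 24 > Gen-4 21 > Gen-23 19 > Gen-7 18 > Gen-24 15 > Gen-17 6.
Gen-10: +200 to 200 (cap) — 170 left.
Gen-4: +170 to 170 (cap) — 0 left.
Total = 24×200 + 21×170 = 8370.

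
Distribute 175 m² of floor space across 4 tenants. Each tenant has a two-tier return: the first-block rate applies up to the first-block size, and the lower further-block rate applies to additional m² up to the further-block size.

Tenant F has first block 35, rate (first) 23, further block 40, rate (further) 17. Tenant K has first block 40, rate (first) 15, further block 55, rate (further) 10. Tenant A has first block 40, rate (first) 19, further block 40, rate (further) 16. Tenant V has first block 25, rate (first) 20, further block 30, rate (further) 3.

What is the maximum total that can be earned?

Order all 8 blocks by rate: Tenant F/first 23 > Tenant V/first 20 > Tenant A/first 19 > Tenant F/second 17 > Tenant A/second 16 > Tenant K/first 15 > Tenant K/second 10 > Tenant V/second 3.
Fill Tenant F first block (35 at 23) → 140 left.
Tenant V first at 20: fill all 25 → 115 left.
Fill Tenant A first block (40 at 19) → 75 left.
Tenant F/second (17): +40 → 35 left.
Tenant A second at 16: only 35 left, fill 35.
Total = 23×35 + 20×25 + 19×40 + 17×40 + 16×35 = 3305.

3305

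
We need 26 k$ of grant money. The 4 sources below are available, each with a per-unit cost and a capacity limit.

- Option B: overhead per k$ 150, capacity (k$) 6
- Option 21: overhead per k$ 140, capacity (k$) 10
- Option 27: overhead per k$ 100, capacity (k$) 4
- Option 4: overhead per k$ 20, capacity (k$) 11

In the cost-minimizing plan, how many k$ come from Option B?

1

Fill from the cheapest source first.
Take 11 from Option 4 at 20 ; need 15 more.
Take 4 from Option 27 at 100 ; need 11 more.
Take 10 from Option 21 at 140 ; need 1 more.
Take 1 from Option B at 150 to finish.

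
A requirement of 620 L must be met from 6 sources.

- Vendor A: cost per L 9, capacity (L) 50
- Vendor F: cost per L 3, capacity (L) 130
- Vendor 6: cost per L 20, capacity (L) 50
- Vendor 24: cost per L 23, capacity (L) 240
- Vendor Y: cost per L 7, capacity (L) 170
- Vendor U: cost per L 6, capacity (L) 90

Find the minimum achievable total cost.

6560

Fill from the cheapest source first.
Vendor F (3): use full 130 — 490 L to go.
Take 90 from Vendor U at 6 — need 400 more.
Take 170 from Vendor Y at 7 — need 230 more.
Vendor A (9): use full 50 — 180 L to go.
Take 50 from Vendor 6 at 20 — need 130 more.
Vendor 24 (23): take the remaining 130 — done.
Cost = 130×3 + 90×6 + 170×7 + 50×9 + 50×20 + 130×23 = 6560.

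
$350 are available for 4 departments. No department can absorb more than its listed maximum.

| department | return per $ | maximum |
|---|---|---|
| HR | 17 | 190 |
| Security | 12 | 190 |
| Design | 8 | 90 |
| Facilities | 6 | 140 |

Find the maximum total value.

Order the departments by return per $: HR 17 > Security 12 > Design 8 > Facilities 6.
Give HR 190 to hit its cap of 190 → 160 left.
Security has room for 190 but only 160 remain, so it gets 160.
Total = 17×190 + 12×160 = 5150.

5150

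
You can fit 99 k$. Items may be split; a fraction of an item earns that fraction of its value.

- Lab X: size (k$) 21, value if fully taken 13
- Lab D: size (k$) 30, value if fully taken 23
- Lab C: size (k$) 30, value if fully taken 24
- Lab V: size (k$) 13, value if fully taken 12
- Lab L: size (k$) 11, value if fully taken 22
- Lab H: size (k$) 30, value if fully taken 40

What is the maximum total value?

Rank by value-to-size ratio: Lab L 22/11≈2, Lab H 40/30≈1.33, Lab V 12/13≈0.923, Lab C 24/30≈0.8, Lab D 23/30≈0.767, Lab X 13/21≈0.619.
All 11 k$ of Lab L fit (value 22) — 88 remain.
Take all of Lab H (30 k$, value 40) — 58 k$ left.
All 13 k$ of Lab V fit (value 12) — 45 remain.
Take all of Lab C (30 k$, value 24) — 15 k$ left.
15 k$ left: a 15/30 share of Lab D gives 23×15/30 = 11.5.
Total value = 109.5.

109.5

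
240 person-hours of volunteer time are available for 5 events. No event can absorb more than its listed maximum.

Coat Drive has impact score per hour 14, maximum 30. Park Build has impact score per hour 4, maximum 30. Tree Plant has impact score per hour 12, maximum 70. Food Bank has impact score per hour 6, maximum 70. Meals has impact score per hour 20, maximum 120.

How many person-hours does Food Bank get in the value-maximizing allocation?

20

Highest impact score per hour first: Meals 20 > Coat Drive 14 > Tree Plant 12 > Food Bank 6 > Park Build 4.
Meals takes 120 to reach its cap of 120 ; 120 left.
Give Coat Drive 30 to hit its cap of 30 ; 90 left.
Give Tree Plant 70 to hit its cap of 70 ; 20 left.
Food Bank: +20 (room for 70) → 20. Pool exhausted.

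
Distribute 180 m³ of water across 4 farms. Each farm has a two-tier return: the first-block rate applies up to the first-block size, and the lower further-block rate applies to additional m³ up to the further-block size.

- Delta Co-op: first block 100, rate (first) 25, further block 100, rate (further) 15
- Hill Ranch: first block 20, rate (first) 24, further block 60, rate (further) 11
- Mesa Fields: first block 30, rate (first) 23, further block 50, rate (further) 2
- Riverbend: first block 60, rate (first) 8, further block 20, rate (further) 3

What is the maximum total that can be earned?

4120

Treat each block as its own option and order by rate: Delta Co-op/tier1 25 > Hill Ranch/tier1 24 > Mesa Fields/tier1 23 > Delta Co-op/tier2 15 > Hill Ranch/tier2 11 > Riverbend/tier1 8 > Riverbend/tier2 3 > Mesa Fields/tier2 2.
Fill Delta Co-op tier1 block (100 at 25) → 80 left.
Hill Ranch tier1 at 24: fill all 20 → 60 left.
Mesa Fields tier1 at 23: fill all 30 → 30 left.
30 remain; put them into Delta Co-op tier2 at 15.
Total = 25×100 + 24×20 + 23×30 + 15×30 = 4120.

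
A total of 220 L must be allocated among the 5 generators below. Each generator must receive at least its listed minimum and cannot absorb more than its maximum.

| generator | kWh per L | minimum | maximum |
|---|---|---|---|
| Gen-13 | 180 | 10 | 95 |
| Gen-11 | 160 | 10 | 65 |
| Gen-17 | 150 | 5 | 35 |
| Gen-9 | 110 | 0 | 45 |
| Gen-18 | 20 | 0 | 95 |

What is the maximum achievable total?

Meeting every minimum uses 10+10+5+0+0 = 25 L, leaving 195.
Order the generators by kWh per L: Gen-13 180 > Gen-11 160 > Gen-17 150 > Gen-9 110 > Gen-18 20.
Gen-13: +85 to 95 (cap) → 110 left.
Gen-11 takes 55 more to reach its cap of 65 → 55 left.
Gen-17 takes 30 more to reach its cap of 35 → 25 left.
Gen-9 has room for 45 more but only 25 remain, so it gets 25.
Total = 180×95 + 160×65 + 150×35 + 110×25 = 35500.

35500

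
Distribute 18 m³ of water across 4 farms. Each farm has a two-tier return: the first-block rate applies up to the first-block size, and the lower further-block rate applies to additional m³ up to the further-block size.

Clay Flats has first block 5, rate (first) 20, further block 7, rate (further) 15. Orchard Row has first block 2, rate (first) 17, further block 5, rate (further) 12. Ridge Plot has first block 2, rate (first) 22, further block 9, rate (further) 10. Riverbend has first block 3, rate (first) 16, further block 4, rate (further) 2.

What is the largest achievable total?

Treat each block as its own option and order by rate: Ridge Plot/tier1 22 > Clay Flats/tier1 20 > Orchard Row/tier1 17 > Riverbend/tier1 16 > Clay Flats/tier2 15 > Orchard Row/tier2 12 > Ridge Plot/tier2 10 > Riverbend/tier2 2.
Ridge Plot/tier1 (22): +2 → 16 left.
Fill Clay Flats tier1 block (5 at 20) → 11 left.
Orchard Row tier1 at 17: fill all 2 → 9 left.
Riverbend/tier1 (16): +3 → 6 left.
Clay Flats tier2 at 15: only 6 left, fill 6.
Total = 22×2 + 20×5 + 17×2 + 16×3 + 15×6 = 316.

316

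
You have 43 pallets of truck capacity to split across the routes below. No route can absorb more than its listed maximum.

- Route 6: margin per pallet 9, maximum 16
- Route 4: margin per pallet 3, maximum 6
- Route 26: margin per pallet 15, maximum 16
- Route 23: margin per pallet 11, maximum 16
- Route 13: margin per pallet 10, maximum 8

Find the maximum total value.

Highest margin per pallet first: Route 26 15 > Route 23 11 > Route 13 10 > Route 6 9 > Route 4 3.
Give Route 26 16 to hit its cap of 16 ; 27 left.
Route 23 takes 16 to reach its cap of 16 ; 11 left.
Route 13 takes 8 to reach its cap of 8 ; 3 left.
Route 6 has room for 16 but only 3 remain, so it gets 3.
Total = 9×3 + 15×16 + 11×16 + 10×8 = 523.

523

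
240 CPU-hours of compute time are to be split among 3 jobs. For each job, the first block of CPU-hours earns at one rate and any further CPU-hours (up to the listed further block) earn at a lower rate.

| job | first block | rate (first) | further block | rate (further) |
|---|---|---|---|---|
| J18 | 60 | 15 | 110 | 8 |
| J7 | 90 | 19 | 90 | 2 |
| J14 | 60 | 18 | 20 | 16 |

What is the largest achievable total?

4090

Treat each block as its own option and order by rate: J7/tier1 19 > J14/tier1 18 > J14/tier2 16 > J18/tier1 15 > J18/tier2 8 > J7/tier2 2.
Fill J7 tier1 block (90 at 19) — 150 left.
J14/tier1 (18): +60 — 90 left.
Fill J14 tier2 block (20 at 16) — 70 left.
Fill J18 tier1 block (60 at 15) — 10 left.
J18/tier2: +10 of 110 at 8; pool empty.
Total = 19×90 + 18×60 + 16×20 + 15×60 + 8×10 = 4090.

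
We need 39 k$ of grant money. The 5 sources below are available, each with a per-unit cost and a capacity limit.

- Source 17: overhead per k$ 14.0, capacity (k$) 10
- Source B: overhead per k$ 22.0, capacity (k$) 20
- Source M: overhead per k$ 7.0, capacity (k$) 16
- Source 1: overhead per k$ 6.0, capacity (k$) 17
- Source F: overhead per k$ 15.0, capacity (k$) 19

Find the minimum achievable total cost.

Use sources in increasing cost order.
Source 1 (6.0): use full 17 — 22 k$ to go.
Take 16 from Source M at 7.0 — need 6 more.
Source 17 at 14.0: take 6 of its 10 — requirement met.
Source F, Source B: unused.
Cost = 17×6.0 + 16×7.0 + 6×14.0 = 298.

298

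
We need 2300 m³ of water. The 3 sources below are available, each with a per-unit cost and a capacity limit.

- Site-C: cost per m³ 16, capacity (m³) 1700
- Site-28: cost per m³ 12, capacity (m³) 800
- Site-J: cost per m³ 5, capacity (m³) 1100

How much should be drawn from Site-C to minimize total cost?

Cheapest first:
Take 1100 from Site-J at 5 → need 1200 more.
Site-28 (12): use full 800 → 400 m³ to go.
Site-C at 16: take 400 of its 1700 → requirement met.

400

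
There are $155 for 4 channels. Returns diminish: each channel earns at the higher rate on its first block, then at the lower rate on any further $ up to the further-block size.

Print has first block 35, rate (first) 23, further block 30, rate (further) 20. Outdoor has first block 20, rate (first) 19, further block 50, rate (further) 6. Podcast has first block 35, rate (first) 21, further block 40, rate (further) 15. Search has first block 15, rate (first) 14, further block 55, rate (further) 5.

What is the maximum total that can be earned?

Order all 8 blocks by rate: Print/tier1 23 > Podcast/tier1 21 > Print/tier2 20 > Outdoor/tier1 19 > Podcast/tier2 15 > Search/tier1 14 > Outdoor/tier2 6 > Search/tier2 5.
Print tier1 at 23: fill all 35 → 120 left.
Fill Podcast tier1 block (35 at 21) → 85 left.
Print tier2 at 20: fill all 30 → 55 left.
Outdoor/tier1 (19): +20 → 35 left.
Podcast tier2 at 15: only 35 left, fill 35.
Total = 23×35 + 21×35 + 20×30 + 19×20 + 15×35 = 3045.

3045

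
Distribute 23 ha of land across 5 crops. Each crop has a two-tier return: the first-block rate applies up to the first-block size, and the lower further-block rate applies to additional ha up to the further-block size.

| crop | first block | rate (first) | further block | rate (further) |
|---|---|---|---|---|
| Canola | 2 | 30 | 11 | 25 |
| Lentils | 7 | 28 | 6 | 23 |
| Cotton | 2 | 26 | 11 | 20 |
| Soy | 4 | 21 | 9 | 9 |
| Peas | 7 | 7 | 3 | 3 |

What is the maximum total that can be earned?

606

Treat each block as its own option and order by rate: Canola/T1 30 > Lentils/T1 28 > Cotton/T1 26 > Canola/T2 25 > Lentils/T2 23 > Soy/T1 21 > Cotton/T2 20 > Soy/T2 9 > Peas/T1 7 > Peas/T2 3.
Fill Canola T1 block (2 at 30) — 21 left.
Lentils/T1 (28): +7 — 14 left.
Cotton T1 at 26: fill all 2 — 12 left.
Fill Canola T2 block (11 at 25) — 1 left.
Lentils/T2: +1 of 6 at 23; pool empty.
Total = 30×2 + 28×7 + 26×2 + 25×11 + 23×1 = 606.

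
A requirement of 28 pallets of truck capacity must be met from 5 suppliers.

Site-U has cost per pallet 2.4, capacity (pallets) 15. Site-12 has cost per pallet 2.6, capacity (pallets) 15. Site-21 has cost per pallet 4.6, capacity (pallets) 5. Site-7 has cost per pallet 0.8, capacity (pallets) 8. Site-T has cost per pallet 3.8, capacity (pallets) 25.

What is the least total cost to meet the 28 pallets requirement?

Cheapest first:
Take 8 from Site-7 at 0.8 → need 20 more.
Site-U (2.4): use full 15 → 5 pallets to go.
Site-12 (2.6): take the remaining 5 → done.
Site-T, Site-21: unused.
Cost = 8×0.8 + 15×2.4 + 5×2.6 = 55.4.

55.4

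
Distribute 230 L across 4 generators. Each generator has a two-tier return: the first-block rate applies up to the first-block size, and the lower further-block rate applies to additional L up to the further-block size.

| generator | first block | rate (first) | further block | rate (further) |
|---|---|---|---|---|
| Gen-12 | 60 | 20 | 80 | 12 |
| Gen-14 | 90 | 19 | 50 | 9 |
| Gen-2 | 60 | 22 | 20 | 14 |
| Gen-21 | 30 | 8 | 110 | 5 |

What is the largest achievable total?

Order all 8 blocks by rate: Gen-2/T1 22 > Gen-12/T1 20 > Gen-14/T1 19 > Gen-2/T2 14 > Gen-12/T2 12 > Gen-14/T2 9 > Gen-21/T1 8 > Gen-21/T2 5.
Gen-2 T1 at 22: fill all 60 → 170 left.
Gen-12 T1 at 20: fill all 60 → 110 left.
Fill Gen-14 T1 block (90 at 19) → 20 left.
Gen-2 T2 at 14: fill all 20 → 0 left.
Total = 22×60 + 20×60 + 19×90 + 14×20 = 4510.

4510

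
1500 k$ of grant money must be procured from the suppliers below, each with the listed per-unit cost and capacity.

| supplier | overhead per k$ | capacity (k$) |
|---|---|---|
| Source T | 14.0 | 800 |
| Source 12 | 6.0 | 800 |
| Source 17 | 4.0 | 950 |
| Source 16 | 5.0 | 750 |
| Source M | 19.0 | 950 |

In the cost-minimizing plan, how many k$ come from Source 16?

550

Use suppliers in increasing cost order.
Source 17 (4.0): use full 950 — 550 k$ to go.
Source 16 (5.0): take the remaining 550 — done.
Source 12, Source T, Source M: unused.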